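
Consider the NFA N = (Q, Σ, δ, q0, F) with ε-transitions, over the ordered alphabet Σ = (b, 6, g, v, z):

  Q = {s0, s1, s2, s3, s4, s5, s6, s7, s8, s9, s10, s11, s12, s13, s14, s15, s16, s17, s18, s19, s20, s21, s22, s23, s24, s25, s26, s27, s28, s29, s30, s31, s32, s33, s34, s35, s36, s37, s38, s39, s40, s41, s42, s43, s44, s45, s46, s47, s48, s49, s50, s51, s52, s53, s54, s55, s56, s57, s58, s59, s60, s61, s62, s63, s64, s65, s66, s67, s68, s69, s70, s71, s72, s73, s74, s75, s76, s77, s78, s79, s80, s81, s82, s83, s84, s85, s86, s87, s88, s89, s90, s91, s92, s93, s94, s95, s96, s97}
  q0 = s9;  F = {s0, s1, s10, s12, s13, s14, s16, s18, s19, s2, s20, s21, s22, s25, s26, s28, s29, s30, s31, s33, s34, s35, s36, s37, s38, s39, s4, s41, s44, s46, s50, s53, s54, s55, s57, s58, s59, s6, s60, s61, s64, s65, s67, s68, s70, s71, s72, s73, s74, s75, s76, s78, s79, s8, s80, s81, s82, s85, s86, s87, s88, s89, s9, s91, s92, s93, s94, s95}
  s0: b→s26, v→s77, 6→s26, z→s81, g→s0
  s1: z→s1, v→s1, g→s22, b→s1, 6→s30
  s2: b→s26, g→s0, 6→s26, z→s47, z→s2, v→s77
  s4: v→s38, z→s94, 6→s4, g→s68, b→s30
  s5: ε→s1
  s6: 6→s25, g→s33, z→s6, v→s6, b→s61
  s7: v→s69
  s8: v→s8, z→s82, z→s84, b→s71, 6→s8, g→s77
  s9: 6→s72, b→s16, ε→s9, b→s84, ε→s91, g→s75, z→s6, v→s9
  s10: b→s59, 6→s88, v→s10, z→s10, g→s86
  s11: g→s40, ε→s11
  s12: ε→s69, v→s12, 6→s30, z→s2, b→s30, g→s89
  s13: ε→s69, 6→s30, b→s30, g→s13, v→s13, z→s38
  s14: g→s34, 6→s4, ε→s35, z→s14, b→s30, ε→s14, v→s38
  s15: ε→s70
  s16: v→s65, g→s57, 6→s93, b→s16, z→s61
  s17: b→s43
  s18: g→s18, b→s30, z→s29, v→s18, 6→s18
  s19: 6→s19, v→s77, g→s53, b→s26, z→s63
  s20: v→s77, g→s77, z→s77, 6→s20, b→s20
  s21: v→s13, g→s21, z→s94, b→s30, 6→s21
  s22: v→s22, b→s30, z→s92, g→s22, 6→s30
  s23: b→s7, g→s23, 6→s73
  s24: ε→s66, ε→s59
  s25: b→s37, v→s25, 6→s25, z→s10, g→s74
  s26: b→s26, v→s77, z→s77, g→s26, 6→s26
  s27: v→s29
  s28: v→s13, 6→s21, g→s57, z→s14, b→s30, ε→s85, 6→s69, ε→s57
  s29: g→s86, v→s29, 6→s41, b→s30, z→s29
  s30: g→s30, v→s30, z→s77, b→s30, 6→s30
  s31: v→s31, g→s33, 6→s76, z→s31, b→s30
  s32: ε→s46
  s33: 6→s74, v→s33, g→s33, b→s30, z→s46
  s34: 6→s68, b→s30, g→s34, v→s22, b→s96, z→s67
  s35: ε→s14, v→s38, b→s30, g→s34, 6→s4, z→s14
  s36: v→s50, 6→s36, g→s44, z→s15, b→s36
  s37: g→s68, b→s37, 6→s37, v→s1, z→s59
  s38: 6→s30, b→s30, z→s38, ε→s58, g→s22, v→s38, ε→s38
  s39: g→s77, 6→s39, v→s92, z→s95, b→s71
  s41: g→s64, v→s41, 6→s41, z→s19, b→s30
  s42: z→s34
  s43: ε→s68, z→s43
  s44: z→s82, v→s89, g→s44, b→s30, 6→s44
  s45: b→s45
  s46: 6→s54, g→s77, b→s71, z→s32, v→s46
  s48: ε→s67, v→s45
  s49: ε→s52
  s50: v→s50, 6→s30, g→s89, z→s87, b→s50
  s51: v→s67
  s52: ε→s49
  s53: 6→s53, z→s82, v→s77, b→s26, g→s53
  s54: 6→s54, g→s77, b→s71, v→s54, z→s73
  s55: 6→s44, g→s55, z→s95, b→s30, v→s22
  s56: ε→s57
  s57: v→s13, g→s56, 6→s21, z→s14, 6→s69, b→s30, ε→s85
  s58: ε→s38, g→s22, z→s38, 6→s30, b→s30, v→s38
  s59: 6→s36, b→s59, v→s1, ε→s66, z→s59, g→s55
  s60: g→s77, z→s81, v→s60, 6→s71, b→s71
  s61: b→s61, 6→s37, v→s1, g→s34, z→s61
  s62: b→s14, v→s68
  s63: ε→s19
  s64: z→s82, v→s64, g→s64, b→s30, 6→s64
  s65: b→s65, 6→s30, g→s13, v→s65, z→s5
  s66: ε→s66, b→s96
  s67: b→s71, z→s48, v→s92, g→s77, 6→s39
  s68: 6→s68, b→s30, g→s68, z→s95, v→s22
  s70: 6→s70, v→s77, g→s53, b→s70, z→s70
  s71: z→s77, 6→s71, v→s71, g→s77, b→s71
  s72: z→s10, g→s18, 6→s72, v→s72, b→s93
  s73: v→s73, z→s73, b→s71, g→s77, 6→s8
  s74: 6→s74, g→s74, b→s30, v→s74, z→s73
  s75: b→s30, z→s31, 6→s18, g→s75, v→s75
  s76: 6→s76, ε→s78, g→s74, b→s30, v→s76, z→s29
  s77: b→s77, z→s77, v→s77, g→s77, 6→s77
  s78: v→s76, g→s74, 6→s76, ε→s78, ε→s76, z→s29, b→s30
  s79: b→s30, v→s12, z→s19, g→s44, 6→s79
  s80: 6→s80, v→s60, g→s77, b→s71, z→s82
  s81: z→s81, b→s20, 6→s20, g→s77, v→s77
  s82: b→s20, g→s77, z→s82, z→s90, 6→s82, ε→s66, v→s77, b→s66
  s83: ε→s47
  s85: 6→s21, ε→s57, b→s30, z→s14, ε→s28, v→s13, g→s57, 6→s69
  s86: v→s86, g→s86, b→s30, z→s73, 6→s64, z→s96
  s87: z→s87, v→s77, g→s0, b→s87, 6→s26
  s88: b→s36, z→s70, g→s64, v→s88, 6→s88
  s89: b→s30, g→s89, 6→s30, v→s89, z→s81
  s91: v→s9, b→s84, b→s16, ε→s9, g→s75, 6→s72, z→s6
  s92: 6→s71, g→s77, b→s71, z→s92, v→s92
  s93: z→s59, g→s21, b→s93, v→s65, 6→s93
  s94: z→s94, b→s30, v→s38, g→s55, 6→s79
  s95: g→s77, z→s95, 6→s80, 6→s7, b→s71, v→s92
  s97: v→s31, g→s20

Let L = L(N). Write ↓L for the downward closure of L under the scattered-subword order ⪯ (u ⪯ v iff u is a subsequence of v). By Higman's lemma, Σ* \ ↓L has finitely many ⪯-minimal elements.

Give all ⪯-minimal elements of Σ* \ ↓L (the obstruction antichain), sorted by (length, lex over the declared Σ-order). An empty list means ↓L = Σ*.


min(Σ*\↓L) = [gbz, bv6z, zgzg, 6z6zv].

|Q|=98, |F|=68, |δ|=409 (35 ε).
min D↑ (63 st, q0=0, F={25}): 0:b→1,6→2,g→3,v→0,z→4 1:b→1,6→5,g→6,v→7,z→8 2:b→5,6→2,g→9,v→2,z→10 3:b→11,6→9,g→3,v→3,z→12 4:b→8,6→13,g→14,v→4,z→4 5:b→5,6→5,g→15,v→7,z→16 6:b→11,6→15,g→6,v→17,z→18 7:b→7,6→11,g→17,v→7,z→19 8:b→8,6→20,g→21,v→19,z→8 9:b→11,6→9,g→9,v→9,z→22 10:b→16,6→23,g→24,v→10,z→10 11:b→11,6→11,g→11,v→11,z→25 12:b→11,6→26,g→14,v→12,z→12 13:b→20,6→13,g→27,v→13,z→10 14:b→11,6→27,g→14,v→14,z→28 15:b→11,6→15,g→15,v→17,z→29 16:b→16,6→30,g→31,v→19,z→16 17:b→11,6→11,g→17,v→17,z→32 18:b→11,6→33,g→21,v→32,z→18 19:b→19,6→11,g→34,v→19,z→19 20:b→20,6→20,g→35,v→19,z→16 21:b→11,6→35,g→21,v→34,z→36 22:b→11,6→37,g→24,v→22,z→22 23:b→30,6→23,g→38,v→23,z→39 24:b→11,6→38,g→24,v→24,z→40 25:b→25,6→25,g→25,v→25,z→25 26:b→11,6→26,g→27,v→26,z→22 27:b→11,6→27,g→27,v→27,z→40 28:b→41,6→42,g→25,v→28,z→28 29:b→11,6→43,g→31,v→32,z→29 30:b→30,6→30,g→44,v→45,z→39 31:b→11,6→44,g→31,v→34,z→46 32:b→11,6→11,g→34,v→32,z→32 33:b→11,6→33,g→35,v→32,z→29 34:b→11,6→11,g→34,v→34,z→47 35:b→11,6→35,g→35,v→34,z→46 36:b→41,6→48,g→25,v→47,z→36 37:b→11,6→37,g→38,v→37,z→49 38:b→11,6→38,g→38,v→38,z→50 39:b→39,6→39,g→51,v→25,z→39 40:b→41,6→52,g→25,v→40,z→40 41:b→41,6→41,g→25,v→41,z→25 42:b→41,6→42,g→25,v→42,z→40 43:b→11,6→43,g→44,v→53,z→49 44:b→11,6→44,g→44,v→54,z→50 45:b→45,6→11,g→54,v→45,z→55 46:b→41,6→56,g→25,v→47,z→46 47:b→41,6→41,g→25,v→47,z→47 48:b→41,6→48,g→25,v→47,z→46 49:b→57,6→49,g→51,v→25,z→49 50:b→58,6→50,g→25,v→25,z→50 51:b→57,6→51,g→51,v→25,z→50 52:b→41,6→52,g→25,v→52,z→50 53:b→11,6→11,g→54,v→53,z→59 54:b→11,6→11,g→54,v→54,z→60 55:b→55,6→57,g→61,v→25,z→55 56:b→41,6→56,g→25,v→62,z→50 57:b→57,6→57,g→57,v→25,z→25 58:b→58,6→58,g→25,v→25,z→25 59:b→57,6→57,g→61,v→25,z→59 60:b→58,6→58,g→25,v→25,z→60 61:b→57,6→57,g→61,v→25,z→60 62:b→41,6→41,g→25,v→62,z→60 (ε-aug+det+¬).
'gbz': |S_i|=[83, 63, 8, 1] end={s77} rej; 3/3 single-dels accept.
'bv6z': run [83, 60, 24, 5, 1] end={s77} — reject; 4/4 single-dels accept.
'zgzg': N↓-sim [83, 69, 38, 24, 1] end={s77} ∉↓L; 4/4 del acc.
'6z6zv': N↓-sim [83, 63, 48, 34, 18, 1] end={s77} ∉↓L; 5/5 single-dels accept.
4 minimals (antichain).


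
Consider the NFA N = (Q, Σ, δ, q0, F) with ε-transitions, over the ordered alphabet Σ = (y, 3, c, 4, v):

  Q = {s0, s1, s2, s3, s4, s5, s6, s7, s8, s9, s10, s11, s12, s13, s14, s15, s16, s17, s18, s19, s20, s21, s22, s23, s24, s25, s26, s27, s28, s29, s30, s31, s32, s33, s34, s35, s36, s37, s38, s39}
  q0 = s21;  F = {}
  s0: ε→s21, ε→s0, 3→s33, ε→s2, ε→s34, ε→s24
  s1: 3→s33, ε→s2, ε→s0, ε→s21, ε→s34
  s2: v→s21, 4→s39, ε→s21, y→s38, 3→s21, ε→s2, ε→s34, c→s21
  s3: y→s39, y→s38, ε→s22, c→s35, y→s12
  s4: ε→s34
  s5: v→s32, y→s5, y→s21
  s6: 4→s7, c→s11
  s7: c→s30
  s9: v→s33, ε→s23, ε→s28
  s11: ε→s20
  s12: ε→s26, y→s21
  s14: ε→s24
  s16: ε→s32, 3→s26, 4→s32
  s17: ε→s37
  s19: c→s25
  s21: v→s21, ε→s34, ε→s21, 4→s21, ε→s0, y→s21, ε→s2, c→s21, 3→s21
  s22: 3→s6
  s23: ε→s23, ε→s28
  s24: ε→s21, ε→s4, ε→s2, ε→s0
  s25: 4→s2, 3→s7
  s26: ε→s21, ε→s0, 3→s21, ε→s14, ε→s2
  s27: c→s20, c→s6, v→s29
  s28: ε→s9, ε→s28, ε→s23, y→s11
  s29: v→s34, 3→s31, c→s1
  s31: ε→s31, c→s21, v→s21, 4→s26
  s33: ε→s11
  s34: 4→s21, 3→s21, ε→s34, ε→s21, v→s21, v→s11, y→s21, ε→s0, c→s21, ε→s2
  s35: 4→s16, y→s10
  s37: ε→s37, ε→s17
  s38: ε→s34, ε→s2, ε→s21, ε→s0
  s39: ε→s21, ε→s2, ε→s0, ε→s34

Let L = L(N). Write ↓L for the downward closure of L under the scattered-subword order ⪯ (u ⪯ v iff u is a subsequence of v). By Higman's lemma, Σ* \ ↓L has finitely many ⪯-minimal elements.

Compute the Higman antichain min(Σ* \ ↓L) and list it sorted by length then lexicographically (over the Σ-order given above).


Antichain: [ε].

|Q|=40, |F|=0, |δ|=103 (54 ε).
min D↑ (1 st, q0=0, F={0}): 0:y→0,3→0,c→0,4→0,v→0.
ε ∈ L(D↑) — L = ∅.


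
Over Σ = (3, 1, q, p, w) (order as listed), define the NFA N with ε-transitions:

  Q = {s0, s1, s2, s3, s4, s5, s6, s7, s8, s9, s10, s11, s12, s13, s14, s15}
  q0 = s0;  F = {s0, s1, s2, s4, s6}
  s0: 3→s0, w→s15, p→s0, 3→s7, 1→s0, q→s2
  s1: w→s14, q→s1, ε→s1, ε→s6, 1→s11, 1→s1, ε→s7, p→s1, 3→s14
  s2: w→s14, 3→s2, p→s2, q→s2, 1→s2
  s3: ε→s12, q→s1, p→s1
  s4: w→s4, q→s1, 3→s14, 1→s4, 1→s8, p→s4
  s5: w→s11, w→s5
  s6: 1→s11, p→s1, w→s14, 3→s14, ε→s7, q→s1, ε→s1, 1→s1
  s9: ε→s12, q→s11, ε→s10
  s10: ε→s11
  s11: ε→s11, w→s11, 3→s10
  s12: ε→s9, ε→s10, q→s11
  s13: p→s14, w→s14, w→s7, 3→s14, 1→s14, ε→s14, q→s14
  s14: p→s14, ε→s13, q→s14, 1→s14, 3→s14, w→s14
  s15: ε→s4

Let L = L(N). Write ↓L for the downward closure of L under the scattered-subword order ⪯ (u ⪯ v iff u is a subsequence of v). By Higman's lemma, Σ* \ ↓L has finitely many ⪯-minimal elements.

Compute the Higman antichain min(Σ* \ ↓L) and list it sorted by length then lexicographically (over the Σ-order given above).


|Q|=16, |F|=5, |δ|=63 (15 ε).
min D↑ (5 st, q0=0, F={3}): 0:3→0,1→0,q→1,p→0,w→2 1:3→1,1→1,q→1,p→1,w→3 2:3→3,1→2,q→4,p→2,w→2 3:3→3,1→3,q→3,p→3,w→3 4:3→3,1→4,q→4,p→4,w→3 [Hopcroft].
'qw': |S_i|=[12, 8, 5] end={s10,s11,s13,s14,s7} rej; 2/2 single-dels accept.
'w3': run [12, 10, 5] end={s10,s11,s13,s14,s7} rej; 2/2 del acc.
2 words, ⪯-incomp.

Antichain: [qw, w3].


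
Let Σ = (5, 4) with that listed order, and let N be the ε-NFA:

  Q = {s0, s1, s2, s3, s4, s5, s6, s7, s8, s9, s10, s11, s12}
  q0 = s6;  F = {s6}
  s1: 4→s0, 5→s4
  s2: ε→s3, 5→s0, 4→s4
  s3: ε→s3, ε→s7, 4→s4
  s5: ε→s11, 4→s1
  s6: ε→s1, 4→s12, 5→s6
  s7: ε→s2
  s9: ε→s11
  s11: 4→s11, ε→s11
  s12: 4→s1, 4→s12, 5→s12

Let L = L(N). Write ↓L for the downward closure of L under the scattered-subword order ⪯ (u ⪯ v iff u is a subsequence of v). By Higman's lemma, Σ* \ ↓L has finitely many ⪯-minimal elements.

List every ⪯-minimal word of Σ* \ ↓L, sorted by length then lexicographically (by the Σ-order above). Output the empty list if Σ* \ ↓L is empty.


min(Σ*\↓L) = [4].

|Q|=13, |F|=1, |δ|=20 (8 ε).
min D↑ (2 st, q0=0, F={1}): 0:5→0,4→1 1:5→1,4→1.
'4': run [5, 4] end={s0,s1,s12,s4} ∉↓L; 1/1 del acc.
1 words, ⪯-incomp.


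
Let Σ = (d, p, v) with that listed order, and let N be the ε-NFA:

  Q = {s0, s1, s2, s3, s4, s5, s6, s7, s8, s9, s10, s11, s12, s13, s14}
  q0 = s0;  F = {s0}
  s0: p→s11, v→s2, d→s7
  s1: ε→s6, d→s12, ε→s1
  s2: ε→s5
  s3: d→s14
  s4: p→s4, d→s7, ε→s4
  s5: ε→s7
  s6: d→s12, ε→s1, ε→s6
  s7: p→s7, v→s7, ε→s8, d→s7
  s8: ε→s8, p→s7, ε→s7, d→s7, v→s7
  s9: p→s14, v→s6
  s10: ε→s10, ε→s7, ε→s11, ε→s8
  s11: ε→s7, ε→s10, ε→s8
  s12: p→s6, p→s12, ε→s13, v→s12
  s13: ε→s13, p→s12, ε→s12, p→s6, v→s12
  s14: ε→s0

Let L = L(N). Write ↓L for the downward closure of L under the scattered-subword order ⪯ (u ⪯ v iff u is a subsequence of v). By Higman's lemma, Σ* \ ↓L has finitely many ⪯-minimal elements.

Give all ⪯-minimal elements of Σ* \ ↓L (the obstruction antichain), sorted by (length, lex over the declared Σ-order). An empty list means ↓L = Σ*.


min(Σ*\↓L) = [d, p, v].

|Q|=15, |F|=1, |δ|=43 (21 ε).
min D↑ (2 st, q0=0, F={1}): 0:d→1,p→1,v→1 1:d→1,p→1,v→1 [Hopcroft].
'd': N↓-sim [7, 2] end={s7,s8} rej; 1/1 deletions ∈↓L.
'p': run [7, 4] end={s10,s11,s7,s8} — reject; 1/1 del acc.
'v': |S_i|=[7, 4] end={s2,s5,s7,s8} ∉↓L; 1/1 deletions ∈↓L.
3 obstructions.


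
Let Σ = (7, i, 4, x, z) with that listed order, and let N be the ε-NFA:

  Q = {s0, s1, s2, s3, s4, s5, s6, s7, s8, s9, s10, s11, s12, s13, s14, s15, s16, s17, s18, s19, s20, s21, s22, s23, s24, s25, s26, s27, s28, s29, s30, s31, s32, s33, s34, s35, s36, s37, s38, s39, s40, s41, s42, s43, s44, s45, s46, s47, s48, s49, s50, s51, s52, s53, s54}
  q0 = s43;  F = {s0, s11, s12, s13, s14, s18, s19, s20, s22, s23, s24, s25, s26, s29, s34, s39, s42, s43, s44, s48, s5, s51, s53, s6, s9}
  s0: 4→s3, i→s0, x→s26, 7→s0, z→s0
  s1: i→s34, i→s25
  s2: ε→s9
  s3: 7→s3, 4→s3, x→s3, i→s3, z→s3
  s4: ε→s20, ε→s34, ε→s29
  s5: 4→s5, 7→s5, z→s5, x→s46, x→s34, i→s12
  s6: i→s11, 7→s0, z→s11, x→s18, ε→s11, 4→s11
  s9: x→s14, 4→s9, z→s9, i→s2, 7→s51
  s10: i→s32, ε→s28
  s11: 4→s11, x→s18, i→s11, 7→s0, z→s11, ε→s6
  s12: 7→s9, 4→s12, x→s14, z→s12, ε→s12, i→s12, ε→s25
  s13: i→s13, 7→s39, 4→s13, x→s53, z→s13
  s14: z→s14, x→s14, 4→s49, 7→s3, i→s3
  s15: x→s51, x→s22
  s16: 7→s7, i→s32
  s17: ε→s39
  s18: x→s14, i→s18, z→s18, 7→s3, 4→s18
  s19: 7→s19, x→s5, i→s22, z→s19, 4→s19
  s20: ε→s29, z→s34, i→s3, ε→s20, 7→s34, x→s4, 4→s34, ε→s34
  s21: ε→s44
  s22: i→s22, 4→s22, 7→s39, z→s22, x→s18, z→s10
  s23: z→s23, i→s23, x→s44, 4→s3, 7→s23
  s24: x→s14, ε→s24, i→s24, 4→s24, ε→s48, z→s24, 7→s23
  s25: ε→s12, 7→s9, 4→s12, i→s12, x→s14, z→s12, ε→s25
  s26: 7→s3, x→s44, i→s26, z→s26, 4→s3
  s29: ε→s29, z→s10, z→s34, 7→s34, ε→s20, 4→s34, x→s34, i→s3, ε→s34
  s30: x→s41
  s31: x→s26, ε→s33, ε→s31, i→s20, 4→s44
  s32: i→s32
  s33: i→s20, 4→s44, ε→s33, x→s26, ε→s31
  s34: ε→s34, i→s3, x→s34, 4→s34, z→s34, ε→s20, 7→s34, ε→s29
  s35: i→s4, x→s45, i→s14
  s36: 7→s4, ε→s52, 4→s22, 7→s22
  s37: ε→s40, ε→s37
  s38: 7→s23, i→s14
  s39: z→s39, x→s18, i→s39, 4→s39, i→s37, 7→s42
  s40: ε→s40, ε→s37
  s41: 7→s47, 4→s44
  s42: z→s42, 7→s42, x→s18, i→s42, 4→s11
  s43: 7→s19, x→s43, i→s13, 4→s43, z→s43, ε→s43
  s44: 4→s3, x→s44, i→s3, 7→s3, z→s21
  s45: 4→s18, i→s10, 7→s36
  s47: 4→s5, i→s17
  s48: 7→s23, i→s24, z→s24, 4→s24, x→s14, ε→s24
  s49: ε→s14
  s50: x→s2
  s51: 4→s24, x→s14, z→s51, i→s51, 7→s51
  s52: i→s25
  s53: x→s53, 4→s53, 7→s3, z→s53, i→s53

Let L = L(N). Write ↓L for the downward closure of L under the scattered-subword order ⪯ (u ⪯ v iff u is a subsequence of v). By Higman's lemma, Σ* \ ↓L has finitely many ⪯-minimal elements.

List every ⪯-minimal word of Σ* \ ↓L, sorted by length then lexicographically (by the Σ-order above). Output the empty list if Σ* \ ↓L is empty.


|Q|=55, |F|=25, |δ|=202 (36 ε).
min D↑ (21 st, q0=0, F={11}): 0:7→1,i→2,4→0,x→0,z→0 1:7→1,i→3,4→1,x→4,z→1 2:7→5,i→2,4→2,x→6,z→2 3:7→5,i→3,4→3,x→7,z→3 4:7→4,i→8,4→4,x→9,z→4 5:7→10,i→5,4→5,x→7,z→5 6:7→11,i→6,4→6,x→6,z→6 7:7→11,i→7,4→7,x→12,z→7 8:7→13,i→8,4→8,x→12,z→8 9:7→9,i→11,4→9,x→9,z→9 10:7→10,i→10,4→14,x→7,z→10 11:7→11,i→11,4→11,x→11,z→11 12:7→11,i→11,4→12,x→12,z→12 13:7→15,i→13,4→13,x→12,z→13 14:7→16,i→14,4→14,x→7,z→14 15:7→15,i→15,4→17,x→12,z→15 16:7→16,i→16,4→11,x→18,z→16 17:7→19,i→17,4→17,x→12,z→17 18:7→11,i→18,4→11,x→20,z→18 19:7→19,i→19,4→11,x→20,z→19 20:7→11,i→11,4→11,x→20,z→20 [Hopcroft].
'ix7': N↓-sim [36, 28, 8, 1] end={s3} rej; 3/3 del acc.
'7xxi': run [36, 33, 24, 13, 2] end={s3,s32} — reject; 4/4 deletions ∈↓L.
'i77474': N↓-sim [36, 28, 20, 15, 13, 6, 1] end={s3} — reject; 6/6 deletions ∈↓L.
3 minimals (antichain).

A = [ix7, 7xxi, i77474].


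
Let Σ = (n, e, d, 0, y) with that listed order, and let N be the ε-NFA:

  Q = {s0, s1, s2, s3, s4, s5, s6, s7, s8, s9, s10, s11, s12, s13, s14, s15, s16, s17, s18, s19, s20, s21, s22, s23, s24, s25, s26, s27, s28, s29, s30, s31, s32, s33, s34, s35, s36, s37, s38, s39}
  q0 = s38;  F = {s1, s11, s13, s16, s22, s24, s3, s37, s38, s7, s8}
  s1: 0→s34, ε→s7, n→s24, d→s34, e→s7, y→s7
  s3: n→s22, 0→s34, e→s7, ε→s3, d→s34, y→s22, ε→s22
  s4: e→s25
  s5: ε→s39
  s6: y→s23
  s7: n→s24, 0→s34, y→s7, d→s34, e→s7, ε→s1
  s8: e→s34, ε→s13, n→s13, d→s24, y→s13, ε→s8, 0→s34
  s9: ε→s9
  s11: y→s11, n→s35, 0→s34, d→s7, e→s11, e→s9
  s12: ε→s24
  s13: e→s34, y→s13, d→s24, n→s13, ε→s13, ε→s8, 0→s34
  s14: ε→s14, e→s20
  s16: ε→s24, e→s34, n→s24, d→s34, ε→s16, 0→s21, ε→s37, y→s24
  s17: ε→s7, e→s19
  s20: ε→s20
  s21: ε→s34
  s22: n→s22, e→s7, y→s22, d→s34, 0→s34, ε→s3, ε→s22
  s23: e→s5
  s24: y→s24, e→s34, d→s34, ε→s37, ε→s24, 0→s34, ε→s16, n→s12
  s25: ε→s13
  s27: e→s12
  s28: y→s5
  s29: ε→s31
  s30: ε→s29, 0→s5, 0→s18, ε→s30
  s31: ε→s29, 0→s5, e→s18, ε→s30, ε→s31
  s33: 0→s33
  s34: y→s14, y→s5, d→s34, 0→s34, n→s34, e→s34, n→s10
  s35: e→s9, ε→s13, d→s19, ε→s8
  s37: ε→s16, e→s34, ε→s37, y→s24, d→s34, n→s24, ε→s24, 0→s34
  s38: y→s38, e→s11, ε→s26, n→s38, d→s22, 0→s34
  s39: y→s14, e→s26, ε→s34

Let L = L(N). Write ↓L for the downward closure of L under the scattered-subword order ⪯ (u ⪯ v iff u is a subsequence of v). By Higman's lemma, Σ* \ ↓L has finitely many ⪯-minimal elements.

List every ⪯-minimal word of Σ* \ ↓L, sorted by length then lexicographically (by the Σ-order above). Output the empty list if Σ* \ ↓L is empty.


|Q|=40, |F|=11, |δ|=116 (37 ε).
min D↑ (7 st, q0=0, F={3}): 0:n→0,e→1,d→2,0→3,y→0 1:n→4,e→1,d→5,0→3,y→1 2:n→2,e→5,d→3,0→3,y→2 3:n→3,e→3,d→3,0→3,y→3 4:n→4,e→3,d→6,0→3,y→4 5:n→6,e→5,d→3,0→3,y→5 6:n→6,e→3,d→3,0→3,y→6 (ε-aug+det+¬).
'0': |S_i|=[23, 8] end={s10,s14,s20,s21,s26,s34,s39,s5} — reject; 1/1 single-dels accept.
'dd': run [23, 17, 7] end={s10,s14,s20,s26,s34,s39,s5} rej; 2/2 single-dels accept.
'ene': run [23, 20, 17, 8] end={s10,s14,s20,s26,s34,s39,s5,s9} — reject; 3/3 single-dels accept.
3 minimals (antichain).

Antichain: [0, dd, ene].


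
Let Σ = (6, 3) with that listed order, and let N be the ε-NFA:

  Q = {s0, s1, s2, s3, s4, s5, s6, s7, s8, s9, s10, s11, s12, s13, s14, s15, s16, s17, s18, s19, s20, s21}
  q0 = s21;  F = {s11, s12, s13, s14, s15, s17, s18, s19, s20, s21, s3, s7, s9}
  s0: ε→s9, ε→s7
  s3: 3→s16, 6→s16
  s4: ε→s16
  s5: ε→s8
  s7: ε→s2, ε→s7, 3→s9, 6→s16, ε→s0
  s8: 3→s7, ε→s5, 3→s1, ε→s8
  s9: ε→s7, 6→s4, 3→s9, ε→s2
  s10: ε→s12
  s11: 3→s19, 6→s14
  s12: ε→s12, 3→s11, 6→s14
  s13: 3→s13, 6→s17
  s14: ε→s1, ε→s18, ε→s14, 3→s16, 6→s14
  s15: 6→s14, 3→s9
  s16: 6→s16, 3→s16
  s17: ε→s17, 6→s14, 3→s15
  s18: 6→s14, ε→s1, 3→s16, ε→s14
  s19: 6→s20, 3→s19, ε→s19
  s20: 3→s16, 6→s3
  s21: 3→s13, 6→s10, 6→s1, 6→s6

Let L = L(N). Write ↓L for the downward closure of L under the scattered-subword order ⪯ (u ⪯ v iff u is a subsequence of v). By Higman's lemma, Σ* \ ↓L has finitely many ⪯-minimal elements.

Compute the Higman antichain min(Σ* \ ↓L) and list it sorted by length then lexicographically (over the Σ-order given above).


A = [663, 36336, 633666].

|Q|=22, |F|=13, |δ|=52 (20 ε).
min D↑ (12 st, q0=0, F={6}): 0:6→1,3→2 1:6→3,3→4 2:6→5,3→2 3:6→3,3→6 4:6→3,3→7 5:6→3,3→8 6:6→6,3→6 7:6→9,3→7 8:6→3,3→10 9:6→11,3→6 10:6→6,3→10 11:6→6,3→6 [Hopcroft].
'663': run [20, 18, 7, 1] end={s16} — reject; 3/3 del acc.
'36336': N↓-sim [20, 16, 13, 10, 6, 2] end={s16,s4} rej; 5/5 deletions ∈↓L.
'633666': |S_i|=[20, 18, 14, 9, 4, 2, 1] end={s16} rej; 6/6 single-dels accept.
3 minimals (antichain).


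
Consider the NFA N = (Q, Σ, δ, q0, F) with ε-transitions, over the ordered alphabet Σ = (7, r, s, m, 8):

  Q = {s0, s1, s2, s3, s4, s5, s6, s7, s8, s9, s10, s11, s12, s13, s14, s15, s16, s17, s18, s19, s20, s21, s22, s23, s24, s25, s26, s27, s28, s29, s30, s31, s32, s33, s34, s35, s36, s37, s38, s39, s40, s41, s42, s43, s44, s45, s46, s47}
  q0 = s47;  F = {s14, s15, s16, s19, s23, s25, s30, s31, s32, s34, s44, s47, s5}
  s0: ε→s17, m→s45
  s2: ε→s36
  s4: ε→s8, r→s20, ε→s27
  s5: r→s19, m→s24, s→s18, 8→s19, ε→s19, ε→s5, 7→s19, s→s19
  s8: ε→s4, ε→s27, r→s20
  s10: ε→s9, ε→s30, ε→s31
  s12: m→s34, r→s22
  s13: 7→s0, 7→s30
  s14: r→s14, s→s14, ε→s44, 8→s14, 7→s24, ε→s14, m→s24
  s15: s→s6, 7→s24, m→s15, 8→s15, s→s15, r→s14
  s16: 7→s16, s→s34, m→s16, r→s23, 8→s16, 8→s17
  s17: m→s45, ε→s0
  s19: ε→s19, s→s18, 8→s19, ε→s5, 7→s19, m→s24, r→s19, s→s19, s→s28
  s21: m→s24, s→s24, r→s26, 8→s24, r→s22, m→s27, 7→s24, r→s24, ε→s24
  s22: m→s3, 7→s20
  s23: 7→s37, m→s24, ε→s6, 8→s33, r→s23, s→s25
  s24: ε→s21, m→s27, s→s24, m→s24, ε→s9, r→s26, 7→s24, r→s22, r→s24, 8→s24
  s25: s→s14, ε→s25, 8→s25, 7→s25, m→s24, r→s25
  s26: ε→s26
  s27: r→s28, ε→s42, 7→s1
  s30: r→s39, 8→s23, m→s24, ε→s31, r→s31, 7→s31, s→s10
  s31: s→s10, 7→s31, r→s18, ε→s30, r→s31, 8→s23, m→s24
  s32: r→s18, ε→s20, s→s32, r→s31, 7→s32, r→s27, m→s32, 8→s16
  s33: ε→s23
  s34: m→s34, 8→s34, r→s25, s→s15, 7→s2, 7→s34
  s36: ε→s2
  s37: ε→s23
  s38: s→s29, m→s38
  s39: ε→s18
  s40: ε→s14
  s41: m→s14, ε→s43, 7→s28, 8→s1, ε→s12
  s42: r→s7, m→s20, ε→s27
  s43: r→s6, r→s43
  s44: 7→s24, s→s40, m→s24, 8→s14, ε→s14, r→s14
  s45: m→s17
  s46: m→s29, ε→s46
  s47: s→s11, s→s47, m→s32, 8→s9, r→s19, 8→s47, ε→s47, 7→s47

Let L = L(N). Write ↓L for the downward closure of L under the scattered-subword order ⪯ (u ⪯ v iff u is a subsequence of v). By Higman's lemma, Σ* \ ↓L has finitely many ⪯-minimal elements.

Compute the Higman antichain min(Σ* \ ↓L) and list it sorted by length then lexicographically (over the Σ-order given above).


|Q|=48, |F|=13, |δ|=153 (37 ε).
min D↑ (11 st, q0=0, F={3}): 0:7→0,r→1,s→0,m→2,8→0 1:7→1,r→1,s→1,m→3,8→1 2:7→2,r→4,s→2,m→2,8→5 3:7→3,r→3,s→3,m→3,8→3 4:7→4,r→4,s→4,m→3,8→6 5:7→5,r→6,s→7,m→5,8→5 6:7→6,r→6,s→8,m→3,8→6 7:7→7,r→8,s→9,m→7,8→7 8:7→8,r→8,s→10,m→3,8→8 9:7→3,r→10,s→9,m→9,8→9 10:7→3,r→10,s→10,m→3,8→10 (ε-aug+det+¬).
'rm': run [38, 27, 12] end={s1,s20,s21,s22,s24,s26,s27,s28,s3,s42,s7,s9} — reject; 2/2 single-dels accept.
'm8ss7': |S_i|=[38, 34, 28, 21, 17, 12] end={s1,s20,s21,s22,s24,s26,s27,s28,s3,s42,s7,s9} ∉↓L; 5/5 del acc.
2 words, ⪯-incomp.

min(Σ*\↓L) = [rm, m8ss7].


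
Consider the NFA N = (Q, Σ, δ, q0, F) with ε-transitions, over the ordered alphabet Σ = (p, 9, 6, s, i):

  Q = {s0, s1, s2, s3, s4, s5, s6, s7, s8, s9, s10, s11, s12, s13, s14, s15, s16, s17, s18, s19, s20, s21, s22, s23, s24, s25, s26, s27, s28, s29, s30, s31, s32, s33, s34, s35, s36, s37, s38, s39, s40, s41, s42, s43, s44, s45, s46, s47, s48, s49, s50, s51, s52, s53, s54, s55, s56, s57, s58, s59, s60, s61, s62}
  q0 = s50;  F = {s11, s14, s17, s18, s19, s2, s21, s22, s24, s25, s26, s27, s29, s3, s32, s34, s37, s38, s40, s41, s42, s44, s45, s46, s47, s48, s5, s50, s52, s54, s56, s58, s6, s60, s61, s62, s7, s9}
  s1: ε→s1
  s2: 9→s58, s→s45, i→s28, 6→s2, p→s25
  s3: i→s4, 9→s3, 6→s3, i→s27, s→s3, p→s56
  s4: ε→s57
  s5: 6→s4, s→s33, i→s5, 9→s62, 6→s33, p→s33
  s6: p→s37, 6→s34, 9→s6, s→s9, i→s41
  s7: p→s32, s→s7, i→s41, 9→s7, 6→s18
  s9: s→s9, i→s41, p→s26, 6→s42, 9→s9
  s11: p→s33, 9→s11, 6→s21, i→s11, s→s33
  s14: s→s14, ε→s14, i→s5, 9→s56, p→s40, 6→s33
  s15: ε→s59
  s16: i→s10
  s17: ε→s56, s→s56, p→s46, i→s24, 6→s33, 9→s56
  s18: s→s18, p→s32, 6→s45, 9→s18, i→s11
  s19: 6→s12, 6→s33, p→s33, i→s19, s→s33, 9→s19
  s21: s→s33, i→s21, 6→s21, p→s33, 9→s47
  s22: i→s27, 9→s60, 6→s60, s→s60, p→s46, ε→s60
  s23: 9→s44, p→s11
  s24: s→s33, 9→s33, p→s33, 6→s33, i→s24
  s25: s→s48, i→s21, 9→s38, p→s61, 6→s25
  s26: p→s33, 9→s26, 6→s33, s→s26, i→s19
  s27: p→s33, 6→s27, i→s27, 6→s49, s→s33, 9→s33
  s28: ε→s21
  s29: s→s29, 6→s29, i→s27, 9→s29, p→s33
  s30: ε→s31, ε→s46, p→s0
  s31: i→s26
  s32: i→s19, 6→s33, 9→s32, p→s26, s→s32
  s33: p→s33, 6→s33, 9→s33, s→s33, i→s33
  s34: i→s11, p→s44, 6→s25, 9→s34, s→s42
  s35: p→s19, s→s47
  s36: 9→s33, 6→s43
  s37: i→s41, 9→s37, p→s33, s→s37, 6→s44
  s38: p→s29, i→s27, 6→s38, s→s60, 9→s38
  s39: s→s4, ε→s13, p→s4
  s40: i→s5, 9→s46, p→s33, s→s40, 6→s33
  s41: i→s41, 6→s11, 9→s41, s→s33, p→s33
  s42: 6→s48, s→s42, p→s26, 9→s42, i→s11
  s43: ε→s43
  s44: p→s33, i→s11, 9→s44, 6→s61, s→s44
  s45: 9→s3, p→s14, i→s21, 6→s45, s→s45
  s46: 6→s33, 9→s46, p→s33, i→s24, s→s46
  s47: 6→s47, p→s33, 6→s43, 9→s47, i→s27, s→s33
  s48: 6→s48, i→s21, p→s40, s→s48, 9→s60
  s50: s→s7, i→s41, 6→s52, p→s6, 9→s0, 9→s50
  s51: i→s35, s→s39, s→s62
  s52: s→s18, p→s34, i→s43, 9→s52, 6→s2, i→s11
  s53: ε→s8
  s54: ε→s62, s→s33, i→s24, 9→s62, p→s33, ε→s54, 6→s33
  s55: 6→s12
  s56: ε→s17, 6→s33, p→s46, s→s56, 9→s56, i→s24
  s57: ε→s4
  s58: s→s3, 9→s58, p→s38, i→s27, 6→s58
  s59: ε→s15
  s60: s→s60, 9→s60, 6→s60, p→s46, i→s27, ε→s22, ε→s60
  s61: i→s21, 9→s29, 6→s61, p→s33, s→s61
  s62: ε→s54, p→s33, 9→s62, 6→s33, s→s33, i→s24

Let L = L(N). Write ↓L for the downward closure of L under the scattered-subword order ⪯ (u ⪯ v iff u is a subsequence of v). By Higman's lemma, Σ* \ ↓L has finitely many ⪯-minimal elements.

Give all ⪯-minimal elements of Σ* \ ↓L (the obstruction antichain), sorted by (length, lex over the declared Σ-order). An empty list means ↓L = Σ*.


min(Σ*\↓L) = [ip, is, ppp, sp6, 669i9].

|Q|=63, |F|=38, |δ|=237 (20 ε).
min D↑ (36 st, q0=0, F={12}): 0:p→1,9→0,6→2,s→3,i→4 1:p→5,9→1,6→6,s→7,i→4 2:p→6,9→2,6→8,s→9,i→10 3:p→11,9→3,6→9,s→3,i→4 4:p→12,9→4,6→10,s→12,i→4 5:p→12,9→5,6→13,s→5,i→4 6:p→13,9→6,6→14,s→15,i→10 7:p→16,9→7,6→15,s→7,i→4 8:p→14,9→17,6→8,s→18,i→19 9:p→11,9→9,6→18,s→9,i→10 10:p→12,9→10,6→19,s→12,i→10 11:p→16,9→11,6→12,s→11,i→20 12:p→12,9→12,6→12,s→12,i→12 13:p→12,9→13,6→21,s→13,i→10 14:p→21,9→22,6→14,s→23,i→19 15:p→16,9→15,6→23,s→15,i→10 16:p→12,9→16,6→12,s→16,i→20 17:p→22,9→17,6→17,s→24,i→25 18:p→26,9→24,6→18,s→18,i→19 19:p→12,9→27,6→19,s→12,i→19 20:p→12,9→20,6→12,s→12,i→20 21:p→12,9→28,6→21,s→21,i→19 22:p→28,9→22,6→22,s→29,i→25 23:p→30,9→29,6→23,s→23,i→19 24:p→31,9→24,6→24,s→24,i→25 25:p→12,9→12,6→25,s→12,i→25 26:p→30,9→31,6→12,s→26,i→32 27:p→12,9→27,6→27,s→12,i→25 28:p→12,9→28,6→28,s→28,i→25 29:p→33,9→29,6→29,s→29,i→25 30:p→12,9→33,6→12,s→30,i→32 31:p→33,9→31,6→12,s→31,i→34 32:p→12,9→35,6→12,s→12,i→32 33:p→12,9→33,6→12,s→33,i→34 34:p→12,9→12,6→12,s→12,i→34 35:p→12,9→35,6→12,s→12,i→34 (ε-aug+det+¬).
'ip': N↓-sim [46, 17, 1] end={s33} ∉↓L; 2/2 single-dels accept.
'is': N↓-sim [46, 17, 1] end={s33} — reject; 2/2 single-dels accept.
'ppp': |S_i|=[46, 36, 23, 1] end={s33} rej; 3/3 deletions ∈↓L.
'sp6': |S_i|=[46, 36, 16, 4] end={s12,s33,s4,s57} ∉↓L; 3/3 single-dels accept.
'669i9': |S_i|=[46, 39, 30, 19, 6, 1] end={s33} rej; 5/5 single-dels accept.
5 words, ⪯-incomp.


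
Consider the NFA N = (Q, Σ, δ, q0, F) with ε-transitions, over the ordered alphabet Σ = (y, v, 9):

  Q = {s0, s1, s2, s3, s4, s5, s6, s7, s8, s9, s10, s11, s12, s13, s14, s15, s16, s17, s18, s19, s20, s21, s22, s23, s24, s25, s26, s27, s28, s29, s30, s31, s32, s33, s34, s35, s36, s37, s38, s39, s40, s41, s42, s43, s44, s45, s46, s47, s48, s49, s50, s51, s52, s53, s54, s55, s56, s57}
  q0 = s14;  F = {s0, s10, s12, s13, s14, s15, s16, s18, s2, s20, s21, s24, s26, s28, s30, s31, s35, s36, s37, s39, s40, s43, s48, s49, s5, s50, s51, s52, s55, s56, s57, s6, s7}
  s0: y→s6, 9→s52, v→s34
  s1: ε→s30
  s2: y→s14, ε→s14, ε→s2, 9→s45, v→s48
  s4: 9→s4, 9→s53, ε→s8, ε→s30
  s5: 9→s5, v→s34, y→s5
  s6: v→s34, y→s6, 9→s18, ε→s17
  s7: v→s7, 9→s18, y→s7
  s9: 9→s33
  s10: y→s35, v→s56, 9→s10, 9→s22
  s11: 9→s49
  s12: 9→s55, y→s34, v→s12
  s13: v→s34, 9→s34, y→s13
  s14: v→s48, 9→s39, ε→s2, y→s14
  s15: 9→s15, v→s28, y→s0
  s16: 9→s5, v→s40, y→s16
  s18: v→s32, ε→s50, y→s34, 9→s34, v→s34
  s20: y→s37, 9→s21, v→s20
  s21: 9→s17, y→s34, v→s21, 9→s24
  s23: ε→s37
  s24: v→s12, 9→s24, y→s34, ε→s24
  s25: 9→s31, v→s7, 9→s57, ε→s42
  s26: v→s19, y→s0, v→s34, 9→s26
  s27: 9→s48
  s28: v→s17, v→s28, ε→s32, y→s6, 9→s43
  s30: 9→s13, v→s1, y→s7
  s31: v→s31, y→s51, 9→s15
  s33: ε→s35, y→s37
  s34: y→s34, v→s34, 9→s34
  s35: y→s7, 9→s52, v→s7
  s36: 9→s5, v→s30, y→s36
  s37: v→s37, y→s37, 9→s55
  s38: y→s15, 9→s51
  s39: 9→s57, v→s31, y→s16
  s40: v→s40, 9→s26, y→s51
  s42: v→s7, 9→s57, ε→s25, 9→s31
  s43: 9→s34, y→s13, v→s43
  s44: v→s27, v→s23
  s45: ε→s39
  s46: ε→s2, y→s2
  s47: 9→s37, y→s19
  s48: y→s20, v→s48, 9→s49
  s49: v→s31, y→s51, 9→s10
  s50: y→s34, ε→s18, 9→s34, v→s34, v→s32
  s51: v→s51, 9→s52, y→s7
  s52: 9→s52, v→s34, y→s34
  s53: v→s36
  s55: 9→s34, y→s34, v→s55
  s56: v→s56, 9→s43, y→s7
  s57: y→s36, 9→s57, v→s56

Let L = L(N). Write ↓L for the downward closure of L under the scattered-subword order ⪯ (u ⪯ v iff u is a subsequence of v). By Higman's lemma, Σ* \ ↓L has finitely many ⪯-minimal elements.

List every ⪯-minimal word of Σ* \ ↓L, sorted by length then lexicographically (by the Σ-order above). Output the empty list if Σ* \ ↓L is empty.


|Q|=58, |F|=33, |δ|=145 (17 ε).
min D↑ (32 st, q0=0, F={18}): 0:y→0,v→1,9→2 1:y→3,v→1,9→4 2:y→5,v→6,9→7 3:y→8,v→3,9→9 4:y→10,v→6,9→11 5:y→5,v→12,9→13 6:y→10,v→6,9→14 7:y→15,v→16,9→7 8:y→8,v→8,9→17 9:y→18,v→9,9→19 10:y→20,v→10,9→21 11:y→22,v→16,9→11 12:y→10,v→12,9→23 13:y→13,v→18,9→13 14:y→24,v→25,9→14 15:y→15,v→26,9→13 16:y→20,v→16,9→27 17:y→18,v→17,9→18 18:y→18,v→18,9→18 19:y→18,v→28,9→19 20:y→20,v→20,9→29 21:y→18,v→18,9→21 22:y→20,v→20,9→21 23:y→24,v→18,9→23 24:y→30,v→18,9→21 25:y→30,v→25,9→27 26:y→20,v→26,9→31 27:y→31,v→27,9→18 28:y→18,v→28,9→17 29:y→18,v→18,9→18 30:y→30,v→18,9→29 31:y→31,v→18,9→18.
'vy9y': run [40, 32, 18, 10, 1] end={s34} ∉↓L; 4/4 del acc.
'9y9v': N↓-sim [40, 35, 20, 12, 3] end={s19,s32,s34} — reject; 4/4 del acc.
'vyy99': |S_i|=[40, 32, 18, 10, 5, 1] end={s34} ∉↓L; 5/5 single-dels accept.
'9v9yv': N↓-sim [40, 35, 25, 17, 9, 2] end={s32,s34} — reject; 5/5 del acc.
'99v99': run [40, 35, 27, 16, 7, 1] end={s34} ∉↓L; 5/5 single-dels accept.
5 obstructions.

A = [vy9y, 9y9v, vyy99, 9v9yv, 99v99].


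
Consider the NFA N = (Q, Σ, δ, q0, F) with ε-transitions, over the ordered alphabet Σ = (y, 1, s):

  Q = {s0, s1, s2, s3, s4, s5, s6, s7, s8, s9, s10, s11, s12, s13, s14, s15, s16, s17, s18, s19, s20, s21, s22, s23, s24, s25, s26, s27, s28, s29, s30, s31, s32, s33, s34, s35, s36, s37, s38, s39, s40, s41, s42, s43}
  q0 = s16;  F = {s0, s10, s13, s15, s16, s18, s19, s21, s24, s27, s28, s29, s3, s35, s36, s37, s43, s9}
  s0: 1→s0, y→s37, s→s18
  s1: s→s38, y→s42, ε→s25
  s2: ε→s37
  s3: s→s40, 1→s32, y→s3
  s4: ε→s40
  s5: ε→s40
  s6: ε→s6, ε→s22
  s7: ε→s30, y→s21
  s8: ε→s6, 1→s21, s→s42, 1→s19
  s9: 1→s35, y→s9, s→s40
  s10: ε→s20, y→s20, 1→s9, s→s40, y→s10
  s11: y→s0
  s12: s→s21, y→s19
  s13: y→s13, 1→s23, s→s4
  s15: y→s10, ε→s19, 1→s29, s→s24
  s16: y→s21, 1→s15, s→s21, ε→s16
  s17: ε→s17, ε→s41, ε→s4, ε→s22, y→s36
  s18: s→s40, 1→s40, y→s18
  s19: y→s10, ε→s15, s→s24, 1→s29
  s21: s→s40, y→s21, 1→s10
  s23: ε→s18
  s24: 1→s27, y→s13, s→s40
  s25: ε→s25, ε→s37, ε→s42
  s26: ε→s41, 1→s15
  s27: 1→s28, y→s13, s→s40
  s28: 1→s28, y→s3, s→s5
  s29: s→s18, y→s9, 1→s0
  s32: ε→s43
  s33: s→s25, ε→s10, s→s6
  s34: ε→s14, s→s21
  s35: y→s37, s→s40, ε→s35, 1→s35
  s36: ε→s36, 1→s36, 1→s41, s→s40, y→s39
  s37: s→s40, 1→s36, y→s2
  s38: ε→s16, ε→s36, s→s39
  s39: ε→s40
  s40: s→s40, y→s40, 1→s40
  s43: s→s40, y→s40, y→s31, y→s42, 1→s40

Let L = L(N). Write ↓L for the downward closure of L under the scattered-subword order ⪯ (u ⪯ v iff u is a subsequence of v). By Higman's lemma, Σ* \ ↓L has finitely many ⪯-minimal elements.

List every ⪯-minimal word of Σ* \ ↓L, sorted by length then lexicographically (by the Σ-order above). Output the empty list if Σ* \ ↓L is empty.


|Q|=44, |F|=18, |δ|=105 (29 ε).
min D↑ (18 st, q0=0, F={4}): 0:y→1,1→2,s→1 1:y→1,1→3,s→4 2:y→3,1→5,s→6 3:y→3,1→7,s→4 4:y→4,1→4,s→4 5:y→7,1→8,s→9 6:y→10,1→11,s→4 7:y→7,1→12,s→4 8:y→13,1→8,s→9 9:y→9,1→4,s→4 10:y→10,1→9,s→4 11:y→10,1→14,s→4 12:y→13,1→12,s→4 13:y→13,1→15,s→4 14:y→16,1→14,s→4 15:y→4,1→15,s→4 16:y→16,1→17,s→4 17:y→4,1→4,s→4 [Hopcroft].
'ys': |S_i|=[29, 20, 2] end={s4,s40} rej; 2/2 deletions ∈↓L.
'ss': |S_i|=[29, 24, 3] end={s4,s40,s5} ∉↓L; 2/2 del acc.
'11s1': |S_i|=[29, 27, 22, 4, 1] end={s40} rej; 4/4 del acc.
'1sy11': run [29, 27, 14, 10, 7, 1] end={s40} ∉↓L; 5/5 single-dels accept.
'111y1y': N↓-sim [29, 27, 22, 17, 12, 8, 4] end={s31,s39,s40,s42} — reject; 6/6 del acc.
5 minimals (antichain).

min(Σ*\↓L) = [ys, ss, 11s1, 1sy11, 111y1y].


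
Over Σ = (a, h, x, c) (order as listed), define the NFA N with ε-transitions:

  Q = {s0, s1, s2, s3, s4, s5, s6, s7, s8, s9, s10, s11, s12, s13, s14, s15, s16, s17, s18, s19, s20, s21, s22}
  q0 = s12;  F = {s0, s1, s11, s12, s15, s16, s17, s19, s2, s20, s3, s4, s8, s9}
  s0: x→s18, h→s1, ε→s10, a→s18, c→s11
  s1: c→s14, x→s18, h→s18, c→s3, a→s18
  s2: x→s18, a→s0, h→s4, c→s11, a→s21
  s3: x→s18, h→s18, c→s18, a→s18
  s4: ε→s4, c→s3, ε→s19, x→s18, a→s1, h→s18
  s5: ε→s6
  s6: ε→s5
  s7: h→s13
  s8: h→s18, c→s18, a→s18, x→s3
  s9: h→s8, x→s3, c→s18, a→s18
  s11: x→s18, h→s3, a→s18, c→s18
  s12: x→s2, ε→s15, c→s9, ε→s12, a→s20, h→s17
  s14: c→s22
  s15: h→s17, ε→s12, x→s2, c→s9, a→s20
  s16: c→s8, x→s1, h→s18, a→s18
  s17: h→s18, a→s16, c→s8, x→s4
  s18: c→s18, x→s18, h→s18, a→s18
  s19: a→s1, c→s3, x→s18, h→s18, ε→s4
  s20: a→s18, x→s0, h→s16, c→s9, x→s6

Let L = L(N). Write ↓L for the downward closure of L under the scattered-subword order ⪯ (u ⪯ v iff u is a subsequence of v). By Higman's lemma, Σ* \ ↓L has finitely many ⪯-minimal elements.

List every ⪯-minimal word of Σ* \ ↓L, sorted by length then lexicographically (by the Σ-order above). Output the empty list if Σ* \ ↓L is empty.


|Q|=23, |F|=14, |δ|=74 (9 ε).
min D↑ (13 st, q0=0, F={5}): 0:a→1,h→2,x→3,c→4 1:a→5,h→6,x→7,c→4 2:a→6,h→5,x→8,c→9 3:a→7,h→8,x→5,c→10 4:a→5,h→9,x→11,c→5 5:a→5,h→5,x→5,c→5 6:a→5,h→5,x→12,c→9 7:a→5,h→12,x→5,c→10 8:a→12,h→5,x→5,c→11 9:a→5,h→5,x→11,c→5 10:a→5,h→11,x→5,c→5 11:a→5,h→5,x→5,c→5 12:a→5,h→5,x→5,c→11.
'aa': run [21, 15, 1] end={s18} — reject; 2/2 single-dels accept.
'hh': |S_i|=[21, 10, 1] end={s18} — reject; 2/2 deletions ∈↓L.
'xx': N↓-sim [21, 14, 1] end={s18} — reject; 2/2 single-dels accept.
'ca': run [21, 7, 1] end={s18} ∉↓L; 2/2 single-dels accept.
'cc': N↓-sim [21, 7, 2] end={s18,s22} rej; 2/2 single-dels accept.
'cxh': run [21, 7, 2, 1] end={s18} — reject; 3/3 deletions ∈↓L.
6 minimals (antichain).

A = [aa, hh, xx, ca, cc, cxh].


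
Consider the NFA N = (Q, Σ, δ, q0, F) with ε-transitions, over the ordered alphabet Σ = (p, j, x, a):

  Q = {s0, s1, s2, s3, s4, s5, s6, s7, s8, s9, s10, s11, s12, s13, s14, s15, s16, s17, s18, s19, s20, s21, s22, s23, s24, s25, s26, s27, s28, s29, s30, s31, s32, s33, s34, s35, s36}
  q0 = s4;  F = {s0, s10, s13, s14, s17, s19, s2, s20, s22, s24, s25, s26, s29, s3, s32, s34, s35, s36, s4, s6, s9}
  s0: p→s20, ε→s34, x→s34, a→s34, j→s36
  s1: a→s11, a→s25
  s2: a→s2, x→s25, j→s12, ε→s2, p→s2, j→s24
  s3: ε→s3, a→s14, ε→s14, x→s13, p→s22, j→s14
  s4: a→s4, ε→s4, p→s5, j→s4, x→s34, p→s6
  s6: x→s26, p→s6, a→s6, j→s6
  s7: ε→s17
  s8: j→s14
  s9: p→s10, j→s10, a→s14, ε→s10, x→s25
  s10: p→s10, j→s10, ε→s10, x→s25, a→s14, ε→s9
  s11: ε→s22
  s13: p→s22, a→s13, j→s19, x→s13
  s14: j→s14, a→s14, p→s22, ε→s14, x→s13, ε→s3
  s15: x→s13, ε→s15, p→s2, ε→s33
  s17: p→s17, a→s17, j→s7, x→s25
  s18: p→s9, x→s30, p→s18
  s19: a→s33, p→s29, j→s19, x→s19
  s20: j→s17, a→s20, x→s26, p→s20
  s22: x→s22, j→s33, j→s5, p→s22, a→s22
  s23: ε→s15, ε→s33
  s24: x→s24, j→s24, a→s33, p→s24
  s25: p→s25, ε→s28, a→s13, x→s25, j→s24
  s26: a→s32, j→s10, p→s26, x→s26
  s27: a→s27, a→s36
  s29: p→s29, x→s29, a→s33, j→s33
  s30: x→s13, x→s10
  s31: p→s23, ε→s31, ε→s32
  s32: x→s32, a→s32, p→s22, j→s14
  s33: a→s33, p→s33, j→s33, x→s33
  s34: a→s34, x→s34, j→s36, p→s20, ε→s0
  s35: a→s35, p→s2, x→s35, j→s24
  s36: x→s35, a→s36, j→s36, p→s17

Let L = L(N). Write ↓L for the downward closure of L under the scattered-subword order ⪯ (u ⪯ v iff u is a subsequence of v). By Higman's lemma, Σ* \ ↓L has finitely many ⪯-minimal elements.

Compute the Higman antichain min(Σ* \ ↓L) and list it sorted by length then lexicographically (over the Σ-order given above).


|Q|=37, |F|=21, |δ|=124 (20 ε).
min D↑ (19 st, q0=0, F={16}): 0:p→1,j→0,x→2,a→0 1:p→1,j→1,x→3,a→1 2:p→4,j→5,x→2,a→2 3:p→3,j→6,x→3,a→7 4:p→4,j→8,x→3,a→4 5:p→8,j→5,x→9,a→5 6:p→6,j→6,x→10,a→11 7:p→12,j→11,x→7,a→7 8:p→8,j→8,x→10,a→8 9:p→13,j→14,x→9,a→9 10:p→10,j→14,x→10,a→15 11:p→12,j→11,x→15,a→11 12:p→12,j→16,x→12,a→12 13:p→13,j→14,x→10,a→13 14:p→14,j→14,x→14,a→16 15:p→12,j→17,x→15,a→15 16:p→16,j→16,x→16,a→16 17:p→18,j→17,x→17,a→16 18:p→18,j→16,x→18,a→16 (ε-aug+det+¬).
'pxapj': run [26, 21, 15, 9, 4, 2] end={s33,s5} ∉↓L; 5/5 single-dels accept.
'xjxja': |S_i|=[26, 24, 19, 12, 6, 1] end={s33} rej; 5/5 deletions ∈↓L.
2 minimals (antichain).

A = [pxapj, xjxja].
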